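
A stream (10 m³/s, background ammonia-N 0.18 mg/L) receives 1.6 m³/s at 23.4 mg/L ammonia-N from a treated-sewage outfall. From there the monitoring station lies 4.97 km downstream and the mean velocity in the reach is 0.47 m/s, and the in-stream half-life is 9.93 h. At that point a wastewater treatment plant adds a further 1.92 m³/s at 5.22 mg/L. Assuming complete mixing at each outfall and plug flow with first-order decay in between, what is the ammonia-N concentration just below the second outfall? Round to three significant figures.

3.11 mg/L

Conservation of mass: C = (10.00·0.1800 + 1.600·23.40) / 11.60 = 39.24/11.60 = 3.383 mg/L; combined flow 11.60 m³/s.
Travel time t = 4.97·1000 / 0.47 = 10570 s = 2.937 h.
Half-life 9.93 h → k = ln 2 / 9.93 = 0.06980 h⁻¹ = 1.675 d⁻¹.
First-order decay: C = 3.383·exp(−k·t) = 3.383·0.8146 = 2.756 mg/L.
At the second outfall, C = (11.60·2.756 + 1.920·5.220) / (11.60 + 1.920) = 3.106 mg/L.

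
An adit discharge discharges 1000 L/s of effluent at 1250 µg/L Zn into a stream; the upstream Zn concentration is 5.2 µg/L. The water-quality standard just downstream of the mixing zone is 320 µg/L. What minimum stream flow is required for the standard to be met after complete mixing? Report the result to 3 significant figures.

Set C_mix = 320: (Q·5.200 + 1000·1250) / (Q + 1000) = 320
→ Q = 1000·(1250 − 320)/(320 − 5.200) = 2954 L/s.

2950 L/s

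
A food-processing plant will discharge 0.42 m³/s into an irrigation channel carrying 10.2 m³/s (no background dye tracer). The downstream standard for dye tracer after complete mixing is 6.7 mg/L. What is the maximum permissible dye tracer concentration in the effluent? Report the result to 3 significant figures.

169 mg/L

At the limit, (Qr·Cr + Qe·Cₑ)/(Qr + Qe) = 6.7:
Cₑ = (10.62·6.7 − 10.20·0) / 0.4200 = 169.4 mg/L.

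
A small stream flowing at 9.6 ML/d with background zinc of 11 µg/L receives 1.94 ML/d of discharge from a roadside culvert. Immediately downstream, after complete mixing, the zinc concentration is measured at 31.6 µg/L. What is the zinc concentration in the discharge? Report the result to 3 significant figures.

134 µg/L

Mass balance: 9.600·11.00 + 1.940·Cₑ = 11.54·31.60
→ Cₑ = (11.54·31.60 − 9.600·11.00) / 1.940 = 133.5 µg/L.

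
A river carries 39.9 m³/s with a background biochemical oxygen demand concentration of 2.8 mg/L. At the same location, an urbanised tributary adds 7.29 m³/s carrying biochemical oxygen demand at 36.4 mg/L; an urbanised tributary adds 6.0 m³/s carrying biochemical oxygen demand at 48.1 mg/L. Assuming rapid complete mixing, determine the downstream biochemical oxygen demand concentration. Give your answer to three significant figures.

Mass balance: C = (39.90·2.800 + 7.290·36.40 + 6.000·48.10) / 53.19 = 665.7/53.19 = 12.52 mg/L.

12.5 mg/L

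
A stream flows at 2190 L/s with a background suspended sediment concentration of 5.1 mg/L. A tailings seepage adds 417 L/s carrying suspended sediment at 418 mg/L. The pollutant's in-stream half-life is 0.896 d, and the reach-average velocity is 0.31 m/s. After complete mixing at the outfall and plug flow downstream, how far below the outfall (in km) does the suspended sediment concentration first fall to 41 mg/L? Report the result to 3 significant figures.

19.1 km

Conservation of mass: C = (2190·5.100 + 417.0·418.0) / 2607 = 185500/2607 = 71.14 mg/L.
Half-life 0.896 d → k = ln 2 / 0.896 = 0.7736 d⁻¹.
Set 71.14·exp(−k·t) = 41 → t = ln(71.14/41)/k = 61560 s = 17.10 h.
Distance = v·t = 0.31·61560 = 19080 m = 19.08 km.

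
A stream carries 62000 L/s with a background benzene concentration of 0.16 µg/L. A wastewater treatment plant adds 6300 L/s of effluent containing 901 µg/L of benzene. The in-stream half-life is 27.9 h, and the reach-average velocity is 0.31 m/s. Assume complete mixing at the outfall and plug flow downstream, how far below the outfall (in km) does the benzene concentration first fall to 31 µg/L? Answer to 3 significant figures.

44.4 km

Flow-weighted average: C = (62000·0.1600 + 6300·901.0) / 68300 = 5686000/68300 = 83.25 µg/L.
Half-life 27.9 h → k = ln 2 / 27.9 = 0.02484 h⁻¹ = 0.5963 d⁻¹.
Set 83.25·exp(−k·t) = 31 → t = ln(83.25/31)/k = 143200 s = 39.76 h.
Distance = v·t = 0.31·143200 = 44380 m = 44.38 km.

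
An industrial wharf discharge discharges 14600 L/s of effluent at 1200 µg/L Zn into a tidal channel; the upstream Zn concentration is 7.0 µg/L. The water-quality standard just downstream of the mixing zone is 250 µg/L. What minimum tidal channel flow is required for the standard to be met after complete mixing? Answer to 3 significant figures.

Set C_mix = 250: (Q·7.000 + 14600·1200) / (Q + 14600) = 250
→ Q = 14600·(1200 − 250)/(250 − 7.000) = 57080 L/s.

57100 L/s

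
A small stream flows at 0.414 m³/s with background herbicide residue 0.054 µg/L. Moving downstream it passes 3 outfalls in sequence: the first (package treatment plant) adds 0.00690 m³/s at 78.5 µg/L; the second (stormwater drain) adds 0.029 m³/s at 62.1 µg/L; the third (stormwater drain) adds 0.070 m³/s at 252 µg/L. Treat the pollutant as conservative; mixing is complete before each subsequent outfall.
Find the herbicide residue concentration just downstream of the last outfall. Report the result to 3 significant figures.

Outfall 1: combined Q = 0.4209 m³/s; C = (0.4140·0.05400 + 0.006900·78.50)/0.4209 = 1.340 µg/L.
Outfall 2: combined Q = 0.4499 m³/s; C = (0.4209·1.340 + 0.02900·62.10)/0.4499 = 5.257 µg/L.
Outfall 3: combined Q = 0.5199 m³/s; C = (0.4499·5.257 + 0.07000·252.0)/0.5199 = 38.48 µg/L.

38.5 µg/L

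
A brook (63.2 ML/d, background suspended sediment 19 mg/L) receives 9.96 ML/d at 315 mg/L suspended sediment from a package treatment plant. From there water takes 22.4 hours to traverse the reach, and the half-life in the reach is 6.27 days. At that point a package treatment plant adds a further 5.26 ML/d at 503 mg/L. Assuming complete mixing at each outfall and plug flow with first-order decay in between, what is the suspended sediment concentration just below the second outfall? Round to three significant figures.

83.6 mg/L

Flow-weighted average: C = (63.20·19.00 + 9.960·315.0) / 73.16 = 4338/73.16 = 59.30 mg/L; combined flow 73.16 ML/d.
Half-life 6.27 d → k = ln 2 / 6.27 = 0.1105 d⁻¹.
Decay over the reach: 59.30·exp(−kt) = 59.30·0.9020 = 53.48 mg/L.
Second outfall: C = (73.16·53.48 + 5.260·503.0)/78.42 = 83.64 mg/L.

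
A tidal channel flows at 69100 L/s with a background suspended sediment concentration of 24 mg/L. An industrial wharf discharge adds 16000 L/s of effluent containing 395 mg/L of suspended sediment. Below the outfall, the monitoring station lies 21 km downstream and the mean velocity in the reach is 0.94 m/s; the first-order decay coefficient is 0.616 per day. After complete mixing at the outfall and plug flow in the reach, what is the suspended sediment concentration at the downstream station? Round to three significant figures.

79.9 mg/L

After mixing, C = (69100·24.00 + 16000·395.0) / 85100 = 7978000/85100 = 93.75 mg/L.
Travel time t = 21·1000 / 0.94 = 22340 s = 6.206 h.
First-order decay: C = 93.75·exp(−k·t) = 93.75·0.8528 = 79.95 mg/L.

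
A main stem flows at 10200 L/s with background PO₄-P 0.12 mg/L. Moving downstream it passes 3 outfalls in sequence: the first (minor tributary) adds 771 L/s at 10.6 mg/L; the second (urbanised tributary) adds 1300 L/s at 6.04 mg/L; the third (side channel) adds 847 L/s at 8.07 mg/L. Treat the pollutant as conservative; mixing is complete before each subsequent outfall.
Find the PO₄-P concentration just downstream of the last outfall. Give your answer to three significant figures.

After outfall 1: Q = 10200 + 771.0 = 10970 L/s; C = (10200·0.1200 + 771.0·10.60)/10970 = 0.8565 mg/L.
After outfall 2: Q = 10970 + 1300 = 12270 L/s; C = (10970·0.8565 + 1300·6.040)/12270 = 1.406 mg/L.
After outfall 3: Q = 12270 + 847.0 = 13120 L/s; C = (12270·1.406 + 847.0·8.070)/13120 = 1.836 mg/L.

1.84 mg/L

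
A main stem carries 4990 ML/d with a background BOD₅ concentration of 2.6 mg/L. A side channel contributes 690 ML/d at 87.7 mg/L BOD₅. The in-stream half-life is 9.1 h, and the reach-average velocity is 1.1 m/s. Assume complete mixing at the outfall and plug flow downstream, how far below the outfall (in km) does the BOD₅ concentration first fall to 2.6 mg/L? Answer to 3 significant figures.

Mass balance: C = (4990·2.600 + 690.0·87.70) / 5680 = 73490/5680 = 12.94 mg/L.
Half-life 9.1 h → k = ln 2 / 9.1 = 0.07617 h⁻¹ = 1.828 d⁻¹.
Set 12.94·exp(−k·t) = 2.6 → t = ln(12.94/2.6)/k = 75840 s = 21.07 h.
Distance = v·t = 1.1·75840 = 83420 m = 83.42 km.

83.4 km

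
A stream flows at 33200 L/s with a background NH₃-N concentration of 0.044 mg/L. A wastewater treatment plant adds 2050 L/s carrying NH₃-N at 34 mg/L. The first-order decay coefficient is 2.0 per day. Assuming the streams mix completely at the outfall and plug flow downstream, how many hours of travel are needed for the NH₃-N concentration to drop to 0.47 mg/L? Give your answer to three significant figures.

Flow-weighted average: C = (33200·0.04400 + 2050·34.00) / 35250 = 71160/35250 = 2.019 mg/L.
2.019·exp(−k·t) = 0.47 → t = ln(2.019/0.47)/k = 62960 s = 17.49 h.

17.5 h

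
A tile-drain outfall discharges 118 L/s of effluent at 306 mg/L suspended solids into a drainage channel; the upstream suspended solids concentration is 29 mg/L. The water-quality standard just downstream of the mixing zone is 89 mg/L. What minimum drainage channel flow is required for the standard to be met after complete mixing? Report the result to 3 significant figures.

Set C_mix = 89: (Q·29.00 + 118.0·306.0) / (Q + 118.0) = 89
→ Q = 118.0·(306.0 − 89)/(89 − 29.00) = 426.8 L/s.

427 L/s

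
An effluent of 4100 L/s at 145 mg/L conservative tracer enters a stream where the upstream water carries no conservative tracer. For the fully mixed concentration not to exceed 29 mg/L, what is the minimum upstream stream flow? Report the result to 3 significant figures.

16400 L/s

Set C_mix = 29: (Q·0 + 4100·145.0) / (Q + 4100) = 29
→ Q = 4100·(145.0 − 29)/(29 − 0) = 16400 L/s.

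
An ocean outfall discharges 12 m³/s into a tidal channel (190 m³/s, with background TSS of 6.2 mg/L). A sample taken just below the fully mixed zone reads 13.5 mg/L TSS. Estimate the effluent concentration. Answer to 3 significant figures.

129 mg/L

Mass balance: 190.0·6.200 + 12.00·Cₑ = 202.0·13.50
→ Cₑ = (202.0·13.50 − 190.0·6.200) / 12.00 = 129.1 mg/L.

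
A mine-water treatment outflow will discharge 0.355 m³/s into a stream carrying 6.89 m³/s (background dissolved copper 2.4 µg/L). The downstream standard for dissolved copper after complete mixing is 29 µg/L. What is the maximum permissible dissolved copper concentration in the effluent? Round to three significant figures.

At the limit, (Qr·Cr + Qe·Cₑ)/(Qr + Qe) = 29:
Cₑ = (7.245·29 − 6.890·2.400) / 0.3550 = 545.3 µg/L.

545 µg/L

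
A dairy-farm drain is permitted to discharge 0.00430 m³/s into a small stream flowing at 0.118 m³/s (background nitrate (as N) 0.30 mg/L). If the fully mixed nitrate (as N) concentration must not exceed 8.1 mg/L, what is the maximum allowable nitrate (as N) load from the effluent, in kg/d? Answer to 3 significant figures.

82.5 kg/d

Mass balance at the limit: 0.1180·0.3000 + 0.004300·Cₑ = 0.1223·8.1 → Cₑ = 222.1 mg/L.
Load = 0.004300 m³/s × 222.1 g/m³ × 86 400 s/d = 82.53 kg/d.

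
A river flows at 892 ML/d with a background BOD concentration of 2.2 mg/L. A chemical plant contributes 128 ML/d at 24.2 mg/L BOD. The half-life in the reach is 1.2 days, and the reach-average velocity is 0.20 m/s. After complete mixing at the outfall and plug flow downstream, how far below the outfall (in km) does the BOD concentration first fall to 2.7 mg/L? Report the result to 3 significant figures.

18.2 km

Flow-weighted average: C = (892.0·2.200 + 128.0·24.20) / 1020 = 5060/1020 = 4.961 mg/L.
Half-life 1.2 d → k = ln 2 / 1.2 = 0.5776 d⁻¹.
Set 4.961·exp(−k·t) = 2.7 → t = ln(4.961/2.7)/k = 90990 s = 25.28 h.
Distance = v·t = 0.20·90990 = 18200 m = 18.20 km.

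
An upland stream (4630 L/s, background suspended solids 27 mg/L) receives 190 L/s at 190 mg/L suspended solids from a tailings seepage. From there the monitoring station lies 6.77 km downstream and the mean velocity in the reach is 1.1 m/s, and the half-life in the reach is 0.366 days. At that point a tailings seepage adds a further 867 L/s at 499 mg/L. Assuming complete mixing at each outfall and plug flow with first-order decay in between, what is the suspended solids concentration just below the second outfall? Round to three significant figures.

Conservation of mass: C = (4630·27.00 + 190.0·190.0) / 4820 = 161100/4820 = 33.43 mg/L; combined flow 4820 L/s.
Travel time t = 6.77·1000 / 1.1 = 6155 s = 1.710 h.
Half-life 0.366 d → k = ln 2 / 0.366 = 1.894 d⁻¹.
After decay, C = 33.43 × e^(−kt) = 33.43 × 0.8738 = 29.21 mg/L.
Second outfall: C = (4820·29.21 + 867.0·499.0)/5687 = 100.8 mg/L.

101 mg/L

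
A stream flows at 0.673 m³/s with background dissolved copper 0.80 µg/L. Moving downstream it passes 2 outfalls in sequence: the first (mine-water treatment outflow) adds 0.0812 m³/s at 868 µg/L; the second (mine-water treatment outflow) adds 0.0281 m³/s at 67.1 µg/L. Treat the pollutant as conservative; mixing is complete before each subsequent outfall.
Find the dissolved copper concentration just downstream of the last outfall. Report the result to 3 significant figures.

Below outfall 1: Q → 0.7542 m³/s, C = (0.6730·0.8000 + 0.08120·868.0)/0.7542 = 94.17 µg/L.
Below outfall 2: Q → 0.7823 m³/s, C = (0.7542·94.17 + 0.02810·67.10)/0.7823 = 93.19 µg/L.

93.2 µg/L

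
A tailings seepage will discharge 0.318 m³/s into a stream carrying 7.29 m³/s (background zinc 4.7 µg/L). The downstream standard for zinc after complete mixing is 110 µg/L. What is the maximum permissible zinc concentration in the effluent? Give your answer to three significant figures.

2520 µg/L

At the limit, (Qr·Cr + Qe·Cₑ)/(Qr + Qe) = 110:
Cₑ = (7.608·110 − 7.290·4.700) / 0.3180 = 2524 µg/L.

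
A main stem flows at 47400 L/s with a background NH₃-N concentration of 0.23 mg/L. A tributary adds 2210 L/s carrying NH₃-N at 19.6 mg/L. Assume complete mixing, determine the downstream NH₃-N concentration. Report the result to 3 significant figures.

Mixed concentration C = ΣQC/ΣQ = (47400·0.2300 + 2210·19.60) / 49610 = 54220/49610 = 1.093 mg/L.

1.09 mg/L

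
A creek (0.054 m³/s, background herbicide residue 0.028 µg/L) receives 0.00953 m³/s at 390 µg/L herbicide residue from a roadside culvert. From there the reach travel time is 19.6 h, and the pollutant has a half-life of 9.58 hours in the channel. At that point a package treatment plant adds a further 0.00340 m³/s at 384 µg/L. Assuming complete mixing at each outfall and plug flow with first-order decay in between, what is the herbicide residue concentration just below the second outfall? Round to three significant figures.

33.0 µg/L

Flow-weighted average: C = (0.05400·0.02800 + 0.009530·390.0) / 0.06353 = 3.718/0.06353 = 58.53 µg/L; combined flow 0.06353 m³/s.
Half-life 9.58 h → k = ln 2 / 9.58 = 0.07235 h⁻¹ = 1.736 d⁻¹.
After decay, C = 58.53 × e^(−kt) = 58.53 × 0.2422 = 14.17 µg/L.
At the second outfall, C = (0.06353·14.17 + 0.003400·384.0) / (0.06353 + 0.003400) = 32.96 µg/L.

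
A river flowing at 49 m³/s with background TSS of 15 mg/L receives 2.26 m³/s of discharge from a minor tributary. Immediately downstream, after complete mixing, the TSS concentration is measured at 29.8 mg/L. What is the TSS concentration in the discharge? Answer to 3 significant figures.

Mass balance: 49.00·15.00 + 2.260·Cₑ = 51.26·29.80
→ Cₑ = (51.26·29.80 − 49.00·15.00) / 2.260 = 350.7 mg/L.

351 mg/L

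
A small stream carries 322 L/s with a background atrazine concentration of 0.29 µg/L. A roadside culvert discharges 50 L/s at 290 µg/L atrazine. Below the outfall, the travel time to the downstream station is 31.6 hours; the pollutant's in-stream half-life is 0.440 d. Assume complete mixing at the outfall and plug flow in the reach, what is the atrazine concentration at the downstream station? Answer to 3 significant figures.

Flow-weighted average: C = (322.0·0.2900 + 50.00·290.0) / 372.0 = 14590/372.0 = 39.23 µg/L.
Half-life 0.440 d → k = ln 2 / 0.440 = 1.575 d⁻¹.
Applying C = C₀e^(−kt): 39.23 × 0.1257 = 4.930 µg/L.

4.93 µg/L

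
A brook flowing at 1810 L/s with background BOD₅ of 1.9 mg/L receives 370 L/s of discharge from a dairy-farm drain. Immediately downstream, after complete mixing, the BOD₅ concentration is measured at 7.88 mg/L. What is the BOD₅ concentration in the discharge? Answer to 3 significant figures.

37.1 mg/L

Mass balance: 1810·1.900 + 370.0·Cₑ = 2180·7.880
→ Cₑ = (2180·7.880 − 1810·1.900) / 370.0 = 37.13 mg/L.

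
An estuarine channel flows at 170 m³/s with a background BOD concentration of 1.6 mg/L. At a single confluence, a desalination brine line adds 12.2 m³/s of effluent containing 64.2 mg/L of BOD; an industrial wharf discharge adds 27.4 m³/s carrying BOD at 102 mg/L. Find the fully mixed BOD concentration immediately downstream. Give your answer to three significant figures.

Conservation of mass: C = (170.0·1.600 + 12.20·64.20 + 27.40·102.0) / 209.6 = 3850/209.6 = 18.37 mg/L.

18.4 mg/L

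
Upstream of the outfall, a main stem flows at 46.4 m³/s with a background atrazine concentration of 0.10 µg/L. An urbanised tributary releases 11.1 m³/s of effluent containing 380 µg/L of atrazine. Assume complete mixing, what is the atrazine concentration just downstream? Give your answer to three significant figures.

Mass balance: C = (46.40·0.1000 + 11.10·380.0) / 57.50 = 4223/57.50 = 73.44 µg/L.

73.4 µg/L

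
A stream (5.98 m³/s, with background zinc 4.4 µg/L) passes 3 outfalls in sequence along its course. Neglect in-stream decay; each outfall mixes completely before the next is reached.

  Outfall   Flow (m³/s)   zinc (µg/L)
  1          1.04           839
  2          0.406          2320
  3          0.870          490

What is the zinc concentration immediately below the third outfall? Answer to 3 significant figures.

After outfall 1: Q = 5.980 + 1.040 = 7.020 m³/s; C = (5.980·4.400 + 1.040·839.0)/7.020 = 128.0 µg/L.
After outfall 2: Q = 7.020 + 0.4060 = 7.426 m³/s; C = (7.020·128.0 + 0.4060·2320)/7.426 = 247.9 µg/L.
After outfall 3: Q = 7.426 + 0.8700 = 8.296 m³/s; C = (7.426·247.9 + 0.8700·490.0)/8.296 = 273.3 µg/L.

273 µg/L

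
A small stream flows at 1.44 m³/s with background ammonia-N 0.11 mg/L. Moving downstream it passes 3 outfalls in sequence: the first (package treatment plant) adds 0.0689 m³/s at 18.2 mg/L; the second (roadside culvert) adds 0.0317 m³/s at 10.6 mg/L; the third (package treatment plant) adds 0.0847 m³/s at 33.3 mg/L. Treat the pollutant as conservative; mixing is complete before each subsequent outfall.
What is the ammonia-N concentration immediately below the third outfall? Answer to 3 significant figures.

Below outfall 1: Q → 1.509 m³/s, C = (1.440·0.1100 + 0.06890·18.20)/1.509 = 0.9360 mg/L.
Below outfall 2: Q → 1.541 m³/s, C = (1.509·0.9360 + 0.03170·10.60)/1.541 = 1.135 mg/L.
Below outfall 3: Q → 1.625 m³/s, C = (1.541·1.135 + 0.08470·33.30)/1.625 = 2.811 mg/L.

2.81 mg/L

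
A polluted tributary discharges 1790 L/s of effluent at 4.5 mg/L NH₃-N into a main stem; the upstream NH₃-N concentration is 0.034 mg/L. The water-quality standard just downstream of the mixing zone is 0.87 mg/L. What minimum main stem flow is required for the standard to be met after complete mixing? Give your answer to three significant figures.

Set C_mix = 0.87: (Q·0.03400 + 1790·4.500) / (Q + 1790) = 0.87
→ Q = 1790·(4.500 − 0.87)/(0.87 − 0.03400) = 7772 L/s.

7770 L/s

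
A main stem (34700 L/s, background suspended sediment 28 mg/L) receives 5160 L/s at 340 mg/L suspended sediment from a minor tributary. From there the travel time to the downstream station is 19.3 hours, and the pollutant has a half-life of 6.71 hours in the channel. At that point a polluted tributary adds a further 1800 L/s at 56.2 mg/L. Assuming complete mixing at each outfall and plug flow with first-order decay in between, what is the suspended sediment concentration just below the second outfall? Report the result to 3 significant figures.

Mass balance: C = (34700·28.00 + 5160·340.0) / 39860 = 2726000/39860 = 68.39 mg/L; combined flow 39860 L/s.
Half-life 6.71 h → k = ln 2 / 6.71 = 0.1033 h⁻¹ = 2.479 d⁻¹.
After decay, C = 68.39 × e^(−kt) = 68.39 × 0.1362 = 9.314 mg/L.
At the second outfall, C = (39860·9.314 + 1800·56.20) / (39860 + 1800) = 11.34 mg/L.

11.3 mg/L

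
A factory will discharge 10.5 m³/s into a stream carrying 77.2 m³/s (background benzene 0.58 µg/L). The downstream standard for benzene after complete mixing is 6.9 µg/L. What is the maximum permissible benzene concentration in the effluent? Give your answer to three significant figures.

53.4 µg/L

At the limit, (Qr·Cr + Qe·Cₑ)/(Qr + Qe) = 6.9:
Cₑ = (87.70·6.9 − 77.20·0.5800) / 10.50 = 53.37 µg/L.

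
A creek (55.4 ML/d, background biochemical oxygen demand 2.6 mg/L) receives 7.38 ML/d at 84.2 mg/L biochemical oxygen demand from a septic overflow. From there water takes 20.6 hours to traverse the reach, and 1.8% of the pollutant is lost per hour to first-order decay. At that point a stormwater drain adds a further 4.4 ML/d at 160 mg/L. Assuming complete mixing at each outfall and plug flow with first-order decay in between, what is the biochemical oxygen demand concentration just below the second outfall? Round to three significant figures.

18.3 mg/L

After mixing, C = (55.40·2.600 + 7.380·84.20) / 62.78 = 765.4/62.78 = 12.19 mg/L; combined flow 62.78 ML/d.
1.8%/h lost → k = −ln(1 − 0.018) = 0.01816 h⁻¹.
First-order decay: C = 12.19·exp(−k·t) = 12.19·0.6879 = 8.387 mg/L.
At the second outfall, C = (62.78·8.387 + 4.400·160.0) / (62.78 + 4.400) = 18.32 mg/L.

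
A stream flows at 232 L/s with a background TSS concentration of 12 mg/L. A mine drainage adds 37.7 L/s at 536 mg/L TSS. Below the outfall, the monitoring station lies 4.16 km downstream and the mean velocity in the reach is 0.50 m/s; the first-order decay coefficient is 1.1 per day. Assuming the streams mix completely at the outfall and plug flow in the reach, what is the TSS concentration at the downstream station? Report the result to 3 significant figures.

Conservation of mass: C = (232.0·12.00 + 37.70·536.0) / 269.7 = 22990/269.7 = 85.25 mg/L.
Travel time t = 4.16·1000 / 0.50 = 8320 s = 2.311 h.
After decay, C = 85.25 × e^(−kt) = 85.25 × 0.8995 = 76.68 mg/L.

76.7 mg/L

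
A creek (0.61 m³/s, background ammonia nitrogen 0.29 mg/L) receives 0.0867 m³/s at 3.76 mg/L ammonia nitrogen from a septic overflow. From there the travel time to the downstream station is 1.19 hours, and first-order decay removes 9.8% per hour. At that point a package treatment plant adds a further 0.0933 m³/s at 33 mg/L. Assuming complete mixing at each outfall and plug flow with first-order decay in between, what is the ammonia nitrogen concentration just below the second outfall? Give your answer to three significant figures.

4.46 mg/L

Mass balance: C = (0.6100·0.2900 + 0.08670·3.760) / 0.6967 = 0.5029/0.6967 = 0.7218 mg/L; combined flow 0.6967 m³/s.
9.8%/h lost → k = −ln(1 − 0.098) = 0.1031 h⁻¹.
First-order decay: C = 0.7218·exp(−k·t) = 0.7218·0.8845 = 0.6384 mg/L.
At the second outfall, C = (0.6967·0.6384 + 0.09330·33.00) / (0.6967 + 0.09330) = 4.460 mg/L.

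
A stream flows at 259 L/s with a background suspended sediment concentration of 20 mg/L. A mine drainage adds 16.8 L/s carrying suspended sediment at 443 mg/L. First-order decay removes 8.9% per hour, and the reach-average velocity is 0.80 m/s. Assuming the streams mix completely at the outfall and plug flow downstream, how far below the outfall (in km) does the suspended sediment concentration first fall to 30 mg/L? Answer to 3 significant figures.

Mass balance: C = (259.0·20.00 + 16.80·443.0) / 275.8 = 12620/275.8 = 45.77 mg/L.
8.9%/h lost → k = −ln(1 − 0.089) = 0.09321 h⁻¹.
Set 45.77·exp(−k·t) = 30 → t = ln(45.77/30)/k = 16310 s = 4.531 h.
Distance = v·t = 0.80·16310 = 13050 m = 13.05 km.

13.0 km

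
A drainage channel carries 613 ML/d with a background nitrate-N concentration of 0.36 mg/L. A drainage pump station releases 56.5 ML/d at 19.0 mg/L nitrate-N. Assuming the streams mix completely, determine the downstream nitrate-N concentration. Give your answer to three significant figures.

Mixed concentration C = ΣQC/ΣQ = (613.0·0.3600 + 56.50·19.00) / 669.5 = 1294/669.5 = 1.933 mg/L.

1.93 mg/L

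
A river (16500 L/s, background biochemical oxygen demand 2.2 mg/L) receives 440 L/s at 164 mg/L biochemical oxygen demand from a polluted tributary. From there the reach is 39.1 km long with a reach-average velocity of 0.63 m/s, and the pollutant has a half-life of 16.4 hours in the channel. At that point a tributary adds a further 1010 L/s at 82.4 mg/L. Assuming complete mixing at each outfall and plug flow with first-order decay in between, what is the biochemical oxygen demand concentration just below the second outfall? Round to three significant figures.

After mixing, C = (16500·2.200 + 440.0·164.0) / 16940 = 108500/16940 = 6.403 mg/L; combined flow 16940 L/s.
Travel time t = 39.1·1000 / 0.63 = 62060 s = 17.24 h.
Half-life 16.4 h → k = ln 2 / 16.4 = 0.04227 h⁻¹ = 1.014 d⁻¹.
Decay over the reach: 6.403·exp(−kt) = 6.403·0.4826 = 3.090 mg/L.
At the second outfall, C = (16940·3.090 + 1010·82.40) / (16940 + 1010) = 7.552 mg/L.

7.55 mg/L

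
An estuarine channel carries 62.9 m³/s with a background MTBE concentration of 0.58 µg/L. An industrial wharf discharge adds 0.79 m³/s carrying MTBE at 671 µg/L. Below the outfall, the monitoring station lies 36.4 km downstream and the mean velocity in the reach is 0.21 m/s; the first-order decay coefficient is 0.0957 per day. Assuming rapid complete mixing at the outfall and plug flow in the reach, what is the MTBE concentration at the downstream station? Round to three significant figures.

7.34 µg/L

Flow-weighted average: C = (62.90·0.5800 + 0.7900·671.0) / 63.69 = 566.6/63.69 = 8.896 µg/L.
Travel time t = 36.4·1000 / 0.21 = 173300 s = 48.15 h.
First-order decay: C = 8.896·exp(−k·t) = 8.896·0.8253 = 7.342 µg/L.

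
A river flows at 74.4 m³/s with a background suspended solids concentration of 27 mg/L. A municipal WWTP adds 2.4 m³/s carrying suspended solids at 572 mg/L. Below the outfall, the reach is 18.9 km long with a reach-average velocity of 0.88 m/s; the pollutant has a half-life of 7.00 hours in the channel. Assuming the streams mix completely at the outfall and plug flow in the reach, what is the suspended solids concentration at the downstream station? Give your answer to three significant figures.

24.4 mg/L

Conservation of mass: C = (74.40·27.00 + 2.400·572.0) / 76.80 = 3382/76.80 = 44.03 mg/L.
Travel time t = 18.9·1000 / 0.88 = 21480 s = 5.966 h.
Half-life 7.00 h → k = ln 2 / 7.00 = 0.09902 h⁻¹ = 2.377 d⁻¹.
After decay, C = 44.03 × e^(−kt) = 44.03 × 0.5539 = 24.39 mg/L.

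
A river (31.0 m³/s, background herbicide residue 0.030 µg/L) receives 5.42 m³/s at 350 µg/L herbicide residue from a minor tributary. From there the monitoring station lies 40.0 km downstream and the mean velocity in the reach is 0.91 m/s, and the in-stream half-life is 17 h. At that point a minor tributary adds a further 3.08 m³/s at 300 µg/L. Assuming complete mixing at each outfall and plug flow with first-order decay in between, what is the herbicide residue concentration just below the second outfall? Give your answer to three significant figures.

Conservation of mass: C = (31.00·0.03000 + 5.420·350.0) / 36.42 = 1898/36.42 = 52.11 µg/L; combined flow 36.42 m³/s.
Travel time t = 40.0·1000 / 0.91 = 43960 s = 12.21 h.
Half-life 17 h → k = ln 2 / 17 = 0.04077 h⁻¹ = 0.9786 d⁻¹.
Applying C = C₀e^(−kt): 52.11 × 0.6078 = 31.68 µg/L.
Second outfall: C = (36.42·31.68 + 3.080·300.0)/39.50 = 52.60 µg/L.

52.6 µg/L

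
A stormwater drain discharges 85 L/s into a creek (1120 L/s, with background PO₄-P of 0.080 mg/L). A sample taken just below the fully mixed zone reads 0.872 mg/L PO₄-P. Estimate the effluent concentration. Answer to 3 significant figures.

11.3 mg/L

Mass balance: 1120·0.08000 + 85.00·Cₑ = 1205·0.8720
→ Cₑ = (1205·0.8720 − 1120·0.08000) / 85.00 = 11.31 mg/L.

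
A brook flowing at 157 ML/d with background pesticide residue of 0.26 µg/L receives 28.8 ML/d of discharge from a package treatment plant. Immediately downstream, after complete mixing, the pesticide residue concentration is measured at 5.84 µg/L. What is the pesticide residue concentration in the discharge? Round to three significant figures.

Mass balance: 157.0·0.2600 + 28.80·Cₑ = 185.8·5.840
→ Cₑ = (185.8·5.840 − 157.0·0.2600) / 28.80 = 36.26 µg/L.

36.3 µg/L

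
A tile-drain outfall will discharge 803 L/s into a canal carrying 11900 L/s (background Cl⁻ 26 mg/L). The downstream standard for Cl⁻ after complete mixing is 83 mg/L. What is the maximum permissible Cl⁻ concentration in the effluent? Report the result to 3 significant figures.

At the limit, (Qr·Cr + Qe·Cₑ)/(Qr + Qe) = 83:
Cₑ = (12700·83 − 11900·26.00) / 803.0 = 927.7 mg/L.

928 mg/L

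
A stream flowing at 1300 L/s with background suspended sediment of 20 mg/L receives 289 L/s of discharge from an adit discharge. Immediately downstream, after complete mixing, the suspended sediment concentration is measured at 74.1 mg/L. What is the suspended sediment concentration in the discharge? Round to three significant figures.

Mass balance: 1300·20.00 + 289.0·Cₑ = 1589·74.10
→ Cₑ = (1589·74.10 − 1300·20.00) / 289.0 = 317.5 mg/L.

317 mg/L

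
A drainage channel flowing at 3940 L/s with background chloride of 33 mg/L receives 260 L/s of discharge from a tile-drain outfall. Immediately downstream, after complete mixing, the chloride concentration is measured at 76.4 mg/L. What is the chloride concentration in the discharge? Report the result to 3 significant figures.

734 mg/L

Mass balance: 3940·33.00 + 260.0·Cₑ = 4200·76.40
→ Cₑ = (4200·76.40 − 3940·33.00) / 260.0 = 734.1 mg/L.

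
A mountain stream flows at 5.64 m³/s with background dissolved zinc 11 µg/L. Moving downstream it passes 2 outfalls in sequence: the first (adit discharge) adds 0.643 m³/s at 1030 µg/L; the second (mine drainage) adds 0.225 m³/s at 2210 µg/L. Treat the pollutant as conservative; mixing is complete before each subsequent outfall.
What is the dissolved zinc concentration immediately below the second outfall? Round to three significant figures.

188 µg/L

Below outfall 1: Q → 6.283 m³/s, C = (5.640·11.00 + 0.6430·1030)/6.283 = 115.3 µg/L.
Below outfall 2: Q → 6.508 m³/s, C = (6.283·115.3 + 0.2250·2210)/6.508 = 187.7 µg/L.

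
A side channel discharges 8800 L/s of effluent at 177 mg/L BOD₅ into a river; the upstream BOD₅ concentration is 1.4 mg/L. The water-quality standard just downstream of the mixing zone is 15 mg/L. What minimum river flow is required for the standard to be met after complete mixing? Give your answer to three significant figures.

Set C_mix = 15: (Q·1.400 + 8800·177.0) / (Q + 8800) = 15
→ Q = 8800·(177.0 − 15)/(15 − 1.400) = 104800 L/s.

105000 L/s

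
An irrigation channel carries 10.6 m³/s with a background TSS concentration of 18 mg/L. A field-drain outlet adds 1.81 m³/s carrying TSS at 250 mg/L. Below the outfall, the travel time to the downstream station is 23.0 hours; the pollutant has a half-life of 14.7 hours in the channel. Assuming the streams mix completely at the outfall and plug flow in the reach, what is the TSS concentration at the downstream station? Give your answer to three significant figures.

17.5 mg/L

Mass balance: C = (10.60·18.00 + 1.810·250.0) / 12.41 = 643.3/12.41 = 51.84 mg/L.
Half-life 14.7 h → k = ln 2 / 14.7 = 0.04715 h⁻¹ = 1.132 d⁻¹.
Applying C = C₀e^(−kt): 51.84 × 0.3381 = 17.52 mg/L.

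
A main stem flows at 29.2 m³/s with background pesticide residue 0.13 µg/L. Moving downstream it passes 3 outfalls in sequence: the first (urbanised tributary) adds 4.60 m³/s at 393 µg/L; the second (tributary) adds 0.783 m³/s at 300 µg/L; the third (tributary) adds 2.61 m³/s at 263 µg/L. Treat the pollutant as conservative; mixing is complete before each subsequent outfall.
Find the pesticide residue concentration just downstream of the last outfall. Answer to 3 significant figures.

After outfall 1: Q = 29.20 + 4.600 = 33.80 m³/s; C = (29.20·0.1300 + 4.600·393.0)/33.80 = 53.60 µg/L.
After outfall 2: Q = 33.80 + 0.7830 = 34.58 m³/s; C = (33.80·53.60 + 0.7830·300.0)/34.58 = 59.18 µg/L.
After outfall 3: Q = 34.58 + 2.610 = 37.19 m³/s; C = (34.58·59.18 + 2.610·263.0)/37.19 = 73.48 µg/L.

73.5 µg/L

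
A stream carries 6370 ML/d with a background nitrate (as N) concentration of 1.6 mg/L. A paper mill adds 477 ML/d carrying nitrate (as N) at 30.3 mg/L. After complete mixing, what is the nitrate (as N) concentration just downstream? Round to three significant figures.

3.60 mg/L

Conservation of mass: C = (6370·1.600 + 477.0·30.30) / 6847 = 24650/6847 = 3.599 mg/L.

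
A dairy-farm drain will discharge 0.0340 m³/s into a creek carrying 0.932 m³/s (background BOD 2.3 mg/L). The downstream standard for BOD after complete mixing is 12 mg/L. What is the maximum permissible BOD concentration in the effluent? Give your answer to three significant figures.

278 mg/L

At the limit, (Qr·Cr + Qe·Cₑ)/(Qr + Qe) = 12:
Cₑ = (0.9660·12 − 0.9320·2.300) / 0.03400 = 277.9 mg/L.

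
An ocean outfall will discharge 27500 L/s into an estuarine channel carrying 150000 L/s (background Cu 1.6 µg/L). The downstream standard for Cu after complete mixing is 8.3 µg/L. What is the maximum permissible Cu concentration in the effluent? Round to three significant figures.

At the limit, (Qr·Cr + Qe·Cₑ)/(Qr + Qe) = 8.3:
Cₑ = (177500·8.3 − 150000·1.600) / 27500 = 44.85 µg/L.

44.8 µg/L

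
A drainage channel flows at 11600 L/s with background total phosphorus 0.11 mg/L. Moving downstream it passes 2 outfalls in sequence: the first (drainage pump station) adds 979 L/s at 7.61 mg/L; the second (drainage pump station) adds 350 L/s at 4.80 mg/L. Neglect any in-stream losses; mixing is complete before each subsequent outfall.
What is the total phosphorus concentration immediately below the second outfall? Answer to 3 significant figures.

Below outfall 1: Q → 12580 L/s, C = (11600·0.1100 + 979.0·7.610)/12580 = 0.6937 mg/L.
Below outfall 2: Q → 12930 L/s, C = (12580·0.6937 + 350.0·4.800)/12930 = 0.8049 mg/L.

0.805 mg/L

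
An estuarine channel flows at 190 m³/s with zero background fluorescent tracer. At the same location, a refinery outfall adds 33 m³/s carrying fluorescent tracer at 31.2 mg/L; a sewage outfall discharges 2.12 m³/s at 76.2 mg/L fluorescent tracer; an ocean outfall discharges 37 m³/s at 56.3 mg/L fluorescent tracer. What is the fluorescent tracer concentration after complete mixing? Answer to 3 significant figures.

12.5 mg/L

Mass balance: C = (190.0·0 + 33.00·31.20 + 2.120·76.20 + 37.00·56.30) / 262.1 = 3274/262.1 = 12.49 mg/L.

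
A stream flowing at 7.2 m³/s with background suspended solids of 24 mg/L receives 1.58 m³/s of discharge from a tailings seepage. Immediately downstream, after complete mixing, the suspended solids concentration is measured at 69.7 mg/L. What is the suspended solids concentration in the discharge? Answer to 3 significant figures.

278 mg/L

Mass balance: 7.200·24.00 + 1.580·Cₑ = 8.780·69.70
→ Cₑ = (8.780·69.70 − 7.200·24.00) / 1.580 = 278.0 mg/L.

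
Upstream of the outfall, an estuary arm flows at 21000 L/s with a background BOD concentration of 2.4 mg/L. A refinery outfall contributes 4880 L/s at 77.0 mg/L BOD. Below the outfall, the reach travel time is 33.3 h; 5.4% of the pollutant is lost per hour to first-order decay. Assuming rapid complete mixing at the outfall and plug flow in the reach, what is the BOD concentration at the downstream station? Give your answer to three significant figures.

2.59 mg/L

Mass balance: C = (21000·2.400 + 4880·77.00) / 25880 = 426200/25880 = 16.47 mg/L.
5.4%/h lost → k = −ln(1 − 0.054) = 0.05551 h⁻¹.
After decay, C = 16.47 × e^(−kt) = 16.47 × 0.1575 = 2.593 mg/L.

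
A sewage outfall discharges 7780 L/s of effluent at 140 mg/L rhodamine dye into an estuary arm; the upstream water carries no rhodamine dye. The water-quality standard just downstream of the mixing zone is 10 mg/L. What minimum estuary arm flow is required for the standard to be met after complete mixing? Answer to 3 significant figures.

101000 L/s

Set C_mix = 10: (Q·0 + 7780·140.0) / (Q + 7780) = 10
→ Q = 7780·(140.0 − 10)/(10 − 0) = 101100 L/s.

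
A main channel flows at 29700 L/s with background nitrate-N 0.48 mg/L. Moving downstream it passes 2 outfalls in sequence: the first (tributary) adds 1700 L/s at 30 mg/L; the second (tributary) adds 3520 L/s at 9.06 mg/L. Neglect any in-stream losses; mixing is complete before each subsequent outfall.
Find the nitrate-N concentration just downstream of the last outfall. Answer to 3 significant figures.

2.78 mg/L

Below outfall 1: Q → 31400 L/s, C = (29700·0.4800 + 1700·30.00)/31400 = 2.078 mg/L.
Below outfall 2: Q → 34920 L/s, C = (31400·2.078 + 3520·9.060)/34920 = 2.782 mg/L.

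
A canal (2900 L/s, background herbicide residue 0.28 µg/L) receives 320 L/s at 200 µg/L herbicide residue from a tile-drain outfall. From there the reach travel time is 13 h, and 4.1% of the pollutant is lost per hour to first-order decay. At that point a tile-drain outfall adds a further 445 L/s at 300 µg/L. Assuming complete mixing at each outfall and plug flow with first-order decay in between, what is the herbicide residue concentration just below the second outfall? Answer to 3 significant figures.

Mixed concentration C = ΣQC/ΣQ = (2900·0.2800 + 320.0·200.0) / 3220 = 64810/3220 = 20.13 µg/L; combined flow 3220 L/s.
4.1%/h lost → k = −ln(1 − 0.041) = 0.04186 h⁻¹.
Decay over the reach: 20.13·exp(−kt) = 20.13·0.5803 = 11.68 µg/L.
At the second outfall, C = (3220·11.68 + 445.0·300.0) / (3220 + 445.0) = 46.69 µg/L.

46.7 µg/L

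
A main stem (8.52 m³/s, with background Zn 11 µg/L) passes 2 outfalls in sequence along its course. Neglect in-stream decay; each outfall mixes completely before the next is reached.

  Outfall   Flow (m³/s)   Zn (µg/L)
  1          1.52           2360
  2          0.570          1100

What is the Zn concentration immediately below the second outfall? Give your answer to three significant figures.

Outfall 1: combined Q = 10.04 m³/s; C = (8.520·11.00 + 1.520·2360)/10.04 = 366.6 µg/L.
Outfall 2: combined Q = 10.61 m³/s; C = (10.04·366.6 + 0.5700·1100)/10.61 = 406.0 µg/L.

406 µg/L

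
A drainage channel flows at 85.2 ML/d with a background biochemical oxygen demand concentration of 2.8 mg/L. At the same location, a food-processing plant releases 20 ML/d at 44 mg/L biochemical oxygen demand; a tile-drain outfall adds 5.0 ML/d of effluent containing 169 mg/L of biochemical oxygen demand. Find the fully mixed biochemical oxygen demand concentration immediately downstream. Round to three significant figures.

17.8 mg/L

Flow-weighted average: C = (85.20·2.800 + 20.00·44.00 + 5.000·169.0) / 110.2 = 1964/110.2 = 17.82 mg/L.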